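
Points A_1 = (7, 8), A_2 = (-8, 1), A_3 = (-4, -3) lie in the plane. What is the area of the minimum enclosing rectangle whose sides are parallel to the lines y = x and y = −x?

88

In coordinates u = x + y, v = x − y the rectangle is axis-aligned; the map (x,y)→(u,v) scales areas by 2.
u-values: 15, -7, -7; range = 15 − (-7) = 22.
v-values: -1, -9, -1; range = -1 − (-9) = 8.
Area = (22 × 8) / 2 = 88.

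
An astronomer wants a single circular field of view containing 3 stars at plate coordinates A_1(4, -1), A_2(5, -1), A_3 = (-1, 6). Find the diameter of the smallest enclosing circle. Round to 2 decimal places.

Side lengths²: A_1A_2² = 1, A_1A_3² = 74, A_2A_3² = 85.
Since A_2A_3² = 85 ≥ 74 + 1 = 75, the angle opposite A_2A_3 is not acute, so the smallest enclosing circle has A_2A_3 as diameter.
Centre = midpoint of A_2A_3 = (2, 2.5), r² = 85/4 = 21.25.
Diameter = 2r = 2√(21.25) ≈ 9.22.

9.22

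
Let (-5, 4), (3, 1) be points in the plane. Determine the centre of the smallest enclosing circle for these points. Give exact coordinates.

The smallest circle enclosing two points has them as diameter endpoints.
Centre = midpoint = (-1, 2.5); r² = |(-5, 4)−(3, 1)|²/4 = 73/4 = 18.25.
Centre = (-1, 2.5).

(-1, 2.5)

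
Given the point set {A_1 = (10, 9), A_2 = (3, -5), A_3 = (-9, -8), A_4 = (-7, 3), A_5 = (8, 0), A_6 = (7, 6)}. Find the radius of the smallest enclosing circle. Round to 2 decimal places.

A smallest enclosing disk is always determined by at most three of the input points on its boundary.
The farthest pair is A_1–A_3 with squared distance 650. The circle on this segment as diameter has centre (0.5, 0.5) and r² = 650/4 = 162.5.
Check A_2: distance² to centre = 36.5 ≤ 162.5, so it lies inside.
All remaining points lie in this disk, and no smaller disk contains both endpoints, so this is the minimum enclosing circle.
r = √(162.5) ≈ 12.75.

12.75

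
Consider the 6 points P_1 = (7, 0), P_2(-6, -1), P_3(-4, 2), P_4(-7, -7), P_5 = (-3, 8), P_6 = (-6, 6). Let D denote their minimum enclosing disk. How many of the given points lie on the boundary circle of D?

3

The minimum enclosing circle is determined by three boundary points: P_1, P_4, P_5.
Their circumcentre is (-20/13, -11/26) with r² = 49405/676.
The farthest remaining point P_6 is at distance² 41345/676 ≤ 49405/676.
The points at distance exactly r from the centre are P_1, P_4, P_5 — 3 points.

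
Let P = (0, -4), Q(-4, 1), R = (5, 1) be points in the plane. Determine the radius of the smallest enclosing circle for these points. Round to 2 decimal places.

4.53

Side lengths²: PQ² = 41, PR² = 50, QR² = 81.
Since QR² = 81 < 50 + 41 = 91, the triangle is acute, so the smallest enclosing circle is the circumcircle.
Circumcentre = (0.5, 0.5), r² = 20.5.
r = √(20.5) ≈ 4.53.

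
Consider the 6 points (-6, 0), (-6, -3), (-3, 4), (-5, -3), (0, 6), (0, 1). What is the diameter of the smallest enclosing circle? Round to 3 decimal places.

10.817

The farthest pair is (-6, -3)–(0, 6) with squared distance 117. The circle on this segment as diameter has centre (-3, 1.5) and r² = 117/4 = 29.25.
Check (-6, 0): distance² to centre = 11.25 ≤ 29.25, so it lies inside.
All remaining points lie in this disk, and no smaller disk contains both endpoints, so this is the minimum enclosing circle.
Diameter = 2r = 2√(29.25) ≈ 10.817.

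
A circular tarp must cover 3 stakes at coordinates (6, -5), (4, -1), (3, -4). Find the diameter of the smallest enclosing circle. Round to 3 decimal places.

4.472

Call the three points A, B, C in the order given.
Side lengths²: AB² = 20, AC² = 10, BC² = 10.
Since AB² = 20 ≥ 10 + 10 = 20, the angle opposite AB is not acute, so the smallest enclosing circle has AB as diameter.
Centre = midpoint of AB = (5, -3), r² = 20/4 = 5.
Diameter = 2r = 2√5 ≈ 4.472.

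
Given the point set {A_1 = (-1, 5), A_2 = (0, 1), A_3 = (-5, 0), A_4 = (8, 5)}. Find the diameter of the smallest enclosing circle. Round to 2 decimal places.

13.93

By Welzl's lemma the MEC is supported by two points (diametrically opposite) or three points (on a circumcircle).
The farthest pair is A_3–A_4 with squared distance 194. The circle on this segment as diameter has centre (1.5, 2.5) and r² = 194/4 = 48.5.
Check A_1: distance² to centre = 12.5 ≤ 48.5, so it lies inside.
All remaining points lie in this disk, and no smaller disk contains both endpoints, so this is the minimum enclosing circle.
Diameter = 2r = 2√(48.5) ≈ 13.93.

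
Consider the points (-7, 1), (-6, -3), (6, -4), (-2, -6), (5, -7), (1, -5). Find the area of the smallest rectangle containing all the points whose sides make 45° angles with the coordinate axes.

110

In coordinates u = x + y, v = x − y the rectangle is axis-aligned; the map (x,y)→(u,v) scales areas by 2.
u-values: -6, -9, 2, -8, -2, -4; range = 2 − (-9) = 11.
v-values: -8, -3, 10, 4, 12, 6; range = 12 − (-8) = 20.
Area = (11 × 20) / 2 = 110.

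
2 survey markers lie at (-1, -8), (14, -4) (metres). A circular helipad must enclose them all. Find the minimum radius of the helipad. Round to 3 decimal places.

7.762

The smallest circle enclosing two points has them as diameter endpoints.
Centre = midpoint = (6.5, -6); r² = |(-1, -8)−(14, -4)|²/4 = 241/4 = 60.25.
r = √(60.25) ≈ 7.762.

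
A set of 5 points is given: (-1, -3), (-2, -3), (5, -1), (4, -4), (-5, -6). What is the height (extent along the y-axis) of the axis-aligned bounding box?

max y = -1, min y = -6, so height = 5.

5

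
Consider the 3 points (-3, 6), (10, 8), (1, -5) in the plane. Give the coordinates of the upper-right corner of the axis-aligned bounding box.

x-range [-3, 10], y-range [-5, 8].
The upper-right corner is (10, 8).

(10, 8)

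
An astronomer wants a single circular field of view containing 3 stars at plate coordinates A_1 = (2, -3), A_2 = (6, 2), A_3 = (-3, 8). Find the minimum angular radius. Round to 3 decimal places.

Side lengths²: A_1A_2² = 41, A_1A_3² = 146, A_2A_3² = 117.
Since A_1A_3² = 146 < 117 + 41 = 158, the triangle is acute, so the smallest enclosing circle is the circumcircle.
Circumcentre = (-1/46, 125/46), r² = 38909/1058.
r = √(38909/1058) ≈ 6.064.

6.064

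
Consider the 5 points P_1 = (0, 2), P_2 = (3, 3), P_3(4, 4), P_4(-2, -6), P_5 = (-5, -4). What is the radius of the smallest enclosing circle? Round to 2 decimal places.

A smallest enclosing disk is always determined by at most three of the input points on its boundary.
The minimum enclosing circle is determined by three boundary points: P_3, P_4, P_5.
Their circumcentre is (-13/42, -3/14) with r² = 32045/882.
The farthest remaining point P_2 is at distance² 18773/882 ≤ 32045/882.
r = √(32045/882) ≈ 6.03.

6.03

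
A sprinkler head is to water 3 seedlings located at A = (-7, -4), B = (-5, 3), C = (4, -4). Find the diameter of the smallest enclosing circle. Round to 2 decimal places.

Side lengths²: AB² = 53, AC² = 121, BC² = 130.
Since BC² = 130 < 121 + 53 = 174, the triangle is acute, so the smallest enclosing circle is the circumcircle.
Circumcentre = (-1.5, -25/14), r² = 3445/98.
Diameter = 2r = 2√(3445/98) ≈ 11.86.

11.86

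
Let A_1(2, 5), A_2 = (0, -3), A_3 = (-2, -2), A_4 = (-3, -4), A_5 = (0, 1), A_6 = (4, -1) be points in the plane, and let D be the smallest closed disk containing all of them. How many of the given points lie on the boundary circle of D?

The minimum enclosing circle of a finite set is fixed by two of the points (as a diameter) or three (as a circumcircle).
The farthest pair is A_1–A_4 with squared distance 106. The circle on this segment as diameter has centre (-0.5, 0.5) and r² = 106/4 = 26.5.
Check A_2: distance² to centre = 12.5 ≤ 26.5, so it lies inside.
All remaining points lie in this disk, and no smaller disk contains both endpoints, so this is the minimum enclosing circle.
The points at distance exactly r from the centre are A_1, A_4 — 2 points.

2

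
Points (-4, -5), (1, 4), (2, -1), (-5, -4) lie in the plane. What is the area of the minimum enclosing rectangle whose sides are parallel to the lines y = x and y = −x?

In coordinates u = x + y, v = x − y the rectangle is axis-aligned; the map (x,y)→(u,v) scales areas by 2.
u-values: -9, 5, 1, -9; range = 5 − (-9) = 14.
v-values: 1, -3, 3, -1; range = 3 − (-3) = 6.
Area = (14 × 6) / 2 = 42.

42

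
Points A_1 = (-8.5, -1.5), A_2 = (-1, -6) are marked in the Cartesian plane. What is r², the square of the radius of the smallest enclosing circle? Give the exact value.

The smallest circle enclosing two points has them as diameter endpoints.
Centre = midpoint = (-4.75, -3.75); r² = |A_1A_2|²/4 = 76.5/4 = 19.125.

19.125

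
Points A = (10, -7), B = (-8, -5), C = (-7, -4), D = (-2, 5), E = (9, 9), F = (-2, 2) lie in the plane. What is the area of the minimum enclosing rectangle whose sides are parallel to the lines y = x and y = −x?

In coordinates u = x + y, v = x − y the rectangle is axis-aligned; the map (x,y)→(u,v) scales areas by 2.
u-values: 3, -13, -11, 3, 18, 0; range = 18 − (-13) = 31.
v-values: 17, -3, -3, -7, 0, -4; range = 17 − (-7) = 24.
Area = (31 × 24) / 2 = 372.

372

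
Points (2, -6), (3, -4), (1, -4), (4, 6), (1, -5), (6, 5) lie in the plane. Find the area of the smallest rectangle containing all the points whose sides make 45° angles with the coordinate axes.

75

In coordinates u = x + y, v = x − y the rectangle is axis-aligned; the map (x,y)→(u,v) scales areas by 2.
u-values: -4, -1, -3, 10, -4, 11; range = 11 − (-4) = 15.
v-values: 8, 7, 5, -2, 6, 1; range = 8 − (-2) = 10.
Area = (15 × 10) / 2 = 75.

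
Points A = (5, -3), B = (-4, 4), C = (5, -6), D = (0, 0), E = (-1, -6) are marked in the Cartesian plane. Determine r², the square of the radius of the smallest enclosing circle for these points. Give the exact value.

45.25

A smallest enclosing disk is always determined by at most three of the input points on its boundary.
The farthest pair is B–C with squared distance 181. The circle on this segment as diameter has centre (0.5, -1) and r² = 181/4 = 45.25.
Check A: distance² to centre = 24.25 ≤ 45.25, so it lies inside.
All remaining points lie in this disk, and no smaller disk contains both endpoints, so this is the minimum enclosing circle.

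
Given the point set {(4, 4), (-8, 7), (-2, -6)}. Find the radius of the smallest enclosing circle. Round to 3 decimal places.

7.483

Call the three points A, B, C in the order given.
Side lengths²: AB² = 153, AC² = 136, BC² = 205.
Since BC² = 205 < 153 + 136 = 289, the triangle is acute, so the smallest enclosing circle is the circumcircle.
Circumcentre = (-139/46, 65/46), r² = 59245/1058.
r = √(59245/1058) ≈ 7.483.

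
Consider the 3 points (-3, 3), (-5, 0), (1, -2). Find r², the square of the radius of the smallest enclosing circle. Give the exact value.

2665/242

Call the three points A, B, C in the order given.
Side lengths²: AB² = 13, AC² = 41, BC² = 40.
Since AC² = 41 < 40 + 13 = 53, the triangle is acute, so the smallest enclosing circle is the circumcircle.
Circumcentre = (-37/22, -1/22), r² = 2665/242.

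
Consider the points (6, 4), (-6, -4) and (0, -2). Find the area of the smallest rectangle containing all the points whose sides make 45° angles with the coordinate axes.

40

In coordinates u = x + y, v = x − y the rectangle is axis-aligned; the map (x,y)→(u,v) scales areas by 2.
u-values: 10, -10, -2; range = 10 − (-10) = 20.
v-values: 2, -2, 2; range = 2 − (-2) = 4.
Area = (20 × 4) / 2 = 40.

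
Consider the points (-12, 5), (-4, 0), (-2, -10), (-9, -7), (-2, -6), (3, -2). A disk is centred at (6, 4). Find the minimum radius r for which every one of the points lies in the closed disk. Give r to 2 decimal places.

The required radius is the distance from (6, 4) to the farthest point.
Squared distances: 325, 116, 260, 346, 164, 45.
Maximum is 346, attained at (-9, -7).
r = √346 ≈ 18.60.

18.60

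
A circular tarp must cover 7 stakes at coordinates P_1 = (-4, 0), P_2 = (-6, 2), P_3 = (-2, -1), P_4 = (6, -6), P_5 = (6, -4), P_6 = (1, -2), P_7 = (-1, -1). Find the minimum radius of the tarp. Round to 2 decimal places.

By Welzl's lemma the MEC is supported by two points (diametrically opposite) or three points (on a circumcircle).
The farthest pair is P_2–P_4 with squared distance 208. The circle on this segment as diameter has centre (0, -2) and r² = 208/4 = 52.
Check P_1: distance² to centre = 20 ≤ 52, so it lies inside.
All remaining points lie in this disk, and no smaller disk contains both endpoints, so this is the minimum enclosing circle.
r = √52 ≈ 7.21.

7.21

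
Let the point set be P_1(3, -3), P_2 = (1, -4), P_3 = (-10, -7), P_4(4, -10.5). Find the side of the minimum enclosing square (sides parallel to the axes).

14

The bounding box has width 14 and height 7.5.
An axis-aligned square enclosing the set must have side ≥ max(width, height).
So the minimum side is max(14, 7.5) = 14.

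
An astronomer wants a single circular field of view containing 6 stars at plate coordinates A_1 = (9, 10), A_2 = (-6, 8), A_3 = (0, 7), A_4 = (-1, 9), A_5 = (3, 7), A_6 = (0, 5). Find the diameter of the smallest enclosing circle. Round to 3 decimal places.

By Welzl's lemma the MEC is supported by two points (diametrically opposite) or three points (on a circumcircle).
The farthest pair is A_1–A_2 with squared distance 229. The circle on this segment as diameter has centre (1.5, 9) and r² = 229/4 = 57.25.
Check A_3: distance² to centre = 6.25 ≤ 57.25, so it lies inside.
All remaining points lie in this disk, and no smaller disk contains both endpoints, so this is the minimum enclosing circle.
Diameter = 2r = 2√(57.25) ≈ 15.133.

15.133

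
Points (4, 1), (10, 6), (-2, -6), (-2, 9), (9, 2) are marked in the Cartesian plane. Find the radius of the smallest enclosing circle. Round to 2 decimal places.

8.75

A smallest enclosing disk is always determined by at most three of the input points on its boundary.
The minimum enclosing circle is determined by three boundary points: (10, 6), (-2, -6), (-2, 9).
Their circumcentre is (2.5, 1.5) with r² = 76.5.
The farthest remaining point (9, 2) is at distance² 42.5 ≤ 76.5.
r = √(76.5) ≈ 8.75.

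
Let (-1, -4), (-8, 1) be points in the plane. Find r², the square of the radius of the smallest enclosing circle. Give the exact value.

18.5

The smallest circle enclosing two points has them as diameter endpoints.
Centre = midpoint = (-4.5, -1.5); r² = |(-1, -4)−(-8, 1)|²/4 = 74/4 = 18.5.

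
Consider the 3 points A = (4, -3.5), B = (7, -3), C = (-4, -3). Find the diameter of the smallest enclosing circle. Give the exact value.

Side lengths²: AB² = 9.25, AC² = 64.25, BC² = 121.
Since BC² = 121 ≥ 64.25 + 9.25 = 73.5, the angle opposite BC is not acute, so the smallest enclosing circle has BC as diameter.
Centre = midpoint of BC = (1.5, -3), r² = 121/4 = 30.25.
Diameter = 2r = 2√(30.25) = 11.

11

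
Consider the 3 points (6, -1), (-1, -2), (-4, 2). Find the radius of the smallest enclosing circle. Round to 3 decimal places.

Call the three points A, B, C in the order given.
Side lengths²: AB² = 50, AC² = 109, BC² = 25.
Since AC² = 109 ≥ 50 + 25 = 75, the angle opposite AC is not acute, so the smallest enclosing circle has AC as diameter.
Centre = midpoint of AC = (1, 0.5), r² = 109/4 = 27.25.
r = √(27.25) ≈ 5.220.

5.220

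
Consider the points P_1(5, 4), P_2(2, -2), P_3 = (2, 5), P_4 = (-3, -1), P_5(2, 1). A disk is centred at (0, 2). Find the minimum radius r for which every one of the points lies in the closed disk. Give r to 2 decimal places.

5.39

The required radius is the distance from (0, 2) to the farthest point.
Squared distances: 29, 20, 13, 18, 5.
Maximum is 29, attained at P_1.
r = √29 ≈ 5.39.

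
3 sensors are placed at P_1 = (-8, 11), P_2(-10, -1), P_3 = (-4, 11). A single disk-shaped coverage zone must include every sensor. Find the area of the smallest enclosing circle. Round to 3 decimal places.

Side lengths²: P_1P_2² = 148, P_1P_3² = 16, P_2P_3² = 180.
Since P_2P_3² = 180 ≥ 148 + 16 = 164, the angle opposite P_2P_3 is not acute, so the smallest enclosing circle has P_2P_3 as diameter.
Centre = midpoint of P_2P_3 = (-7, 5), r² = 180/4 = 45.
Area = π·r² = π·45 ≈ 141.372.

141.372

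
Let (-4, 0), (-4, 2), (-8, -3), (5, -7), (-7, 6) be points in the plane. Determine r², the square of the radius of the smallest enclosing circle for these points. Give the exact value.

78.25

By Welzl's lemma the MEC is supported by two points (diametrically opposite) or three points (on a circumcircle).
The farthest pair is (5, -7)–(-7, 6) with squared distance 313. The circle on this segment as diameter has centre (-1, -0.5) and r² = 313/4 = 78.25.
Check (-4, 0): distance² to centre = 9.25 ≤ 78.25, so it lies inside.
All remaining points lie in this disk, and no smaller disk contains both endpoints, so this is the minimum enclosing circle.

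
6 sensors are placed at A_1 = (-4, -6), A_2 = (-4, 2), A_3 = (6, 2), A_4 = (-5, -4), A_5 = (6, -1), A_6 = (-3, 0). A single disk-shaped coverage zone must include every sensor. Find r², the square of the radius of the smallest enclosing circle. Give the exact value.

By Welzl's lemma the MEC is supported by two points (diametrically opposite) or three points (on a circumcircle).
The farthest pair is A_1–A_3 with squared distance 164. The circle on this segment as diameter has centre (1, -2) and r² = 164/4 = 41.
Check A_2: distance² to centre = 41 ≤ 41, so it lies inside.
All remaining points lie in this disk, and no smaller disk contains both endpoints, so this is the minimum enclosing circle.

41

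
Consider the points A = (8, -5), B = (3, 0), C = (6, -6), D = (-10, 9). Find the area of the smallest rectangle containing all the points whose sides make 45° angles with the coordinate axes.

In coordinates u = x + y, v = x − y the rectangle is axis-aligned; the map (x,y)→(u,v) scales areas by 2.
u-values: 3, 3, 0, -1; range = 3 − (-1) = 4.
v-values: 13, 3, 12, -19; range = 13 − (-19) = 32.
Area = (4 × 32) / 2 = 64.

64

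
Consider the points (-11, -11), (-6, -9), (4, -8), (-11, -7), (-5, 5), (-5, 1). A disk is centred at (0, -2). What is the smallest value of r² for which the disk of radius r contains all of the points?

The required radius is the distance from (0, -2) to the farthest point.
Squared distances: 202, 85, 52, 146, 74, 34.
Maximum is 202, attained at (-11, -11).

202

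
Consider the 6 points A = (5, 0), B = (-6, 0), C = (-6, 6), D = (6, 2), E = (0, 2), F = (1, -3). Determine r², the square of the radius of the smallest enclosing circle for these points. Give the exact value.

370/9

The minimum enclosing circle of a finite set is fixed by two of the points (as a diameter) or three (as a circumcircle).
The minimum enclosing circle is determined by three boundary points: B, C, D.
Their circumcentre is (-1/3, 3) with r² = 370/9.
The farthest remaining point F is at distance² 340/9 ≤ 370/9.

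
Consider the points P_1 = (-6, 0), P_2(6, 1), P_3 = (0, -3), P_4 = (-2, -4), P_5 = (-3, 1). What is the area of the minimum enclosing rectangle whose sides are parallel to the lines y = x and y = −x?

71.5

In coordinates u = x + y, v = x − y the rectangle is axis-aligned; the map (x,y)→(u,v) scales areas by 2.
u-values: -6, 7, -3, -6, -2; range = 7 − (-6) = 13.
v-values: -6, 5, 3, 2, -4; range = 5 − (-6) = 11.
Area = (13 × 11) / 2 = 71.5.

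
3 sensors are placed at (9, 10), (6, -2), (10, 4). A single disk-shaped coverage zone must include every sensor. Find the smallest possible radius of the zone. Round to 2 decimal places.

Call the three points A, B, C in the order given.
Side lengths²: AB² = 153, AC² = 37, BC² = 52.
Since AB² = 153 ≥ 52 + 37 = 89, the angle opposite AB is not acute, so the smallest enclosing circle has AB as diameter.
Centre = midpoint of AB = (7.5, 4), r² = 153/4 = 38.25.
r = √(38.25) ≈ 6.18.

6.18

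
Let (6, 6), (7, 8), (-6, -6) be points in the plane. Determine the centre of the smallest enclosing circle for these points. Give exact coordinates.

Call the three points A, B, C in the order given.
Side lengths²: AB² = 5, AC² = 288, BC² = 365.
Since BC² = 365 ≥ 288 + 5 = 293, the angle opposite BC is not acute, so the smallest enclosing circle has BC as diameter.
Centre = midpoint of BC = (0.5, 1), r² = 365/4 = 91.25.
Centre = (0.5, 1).

(0.5, 1)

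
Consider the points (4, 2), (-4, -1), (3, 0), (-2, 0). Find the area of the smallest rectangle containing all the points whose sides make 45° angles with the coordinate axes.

33

In coordinates u = x + y, v = x − y the rectangle is axis-aligned; the map (x,y)→(u,v) scales areas by 2.
u-values: 6, -5, 3, -2; range = 6 − (-5) = 11.
v-values: 2, -3, 3, -2; range = 3 − (-3) = 6.
Area = (11 × 6) / 2 = 33.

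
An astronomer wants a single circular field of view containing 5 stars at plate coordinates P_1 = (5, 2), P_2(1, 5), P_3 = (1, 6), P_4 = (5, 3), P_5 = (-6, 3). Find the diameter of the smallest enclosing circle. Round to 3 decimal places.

The minimum enclosing circle of a finite set is fixed by two of the points (as a diameter) or three (as a circumcircle).
The farthest pair is P_1–P_5 with squared distance 122. The circle on this segment as diameter has centre (-0.5, 2.5) and r² = 122/4 = 30.5.
Check P_2: distance² to centre = 8.5 ≤ 30.5, so it lies inside.
All remaining points lie in this disk, and no smaller disk contains both endpoints, so this is the minimum enclosing circle.
Diameter = 2r = 2√(30.5) ≈ 11.045.

11.045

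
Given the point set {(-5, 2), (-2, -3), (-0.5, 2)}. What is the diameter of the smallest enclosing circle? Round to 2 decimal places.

Call the three points A, B, C in the order given.
Side lengths²: AB² = 34, AC² = 20.25, BC² = 27.25.
Since AB² = 34 < 27.25 + 20.25 = 47.5, the triangle is acute, so the smallest enclosing circle is the circumcircle.
Circumcentre = (-2.75, -0.05), r² = 9.265.
Diameter = 2r = 2√(9.265) ≈ 6.09.

6.09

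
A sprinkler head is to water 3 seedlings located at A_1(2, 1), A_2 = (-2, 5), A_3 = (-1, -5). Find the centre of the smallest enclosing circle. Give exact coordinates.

Side lengths²: A_1A_2² = 32, A_1A_3² = 45, A_2A_3² = 101.
Since A_2A_3² = 101 ≥ 45 + 32 = 77, the angle opposite A_2A_3 is not acute, so the smallest enclosing circle has A_2A_3 as diameter.
Centre = midpoint of A_2A_3 = (-1.5, 0), r² = 101/4 = 25.25.
Centre = (-1.5, 0).

(-1.5, 0)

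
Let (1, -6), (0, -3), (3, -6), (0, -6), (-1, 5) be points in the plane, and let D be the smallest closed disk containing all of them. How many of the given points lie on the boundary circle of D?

2

The minimum enclosing circle of a finite set is fixed by two of the points (as a diameter) or three (as a circumcircle).
The farthest pair is (3, -6)–(-1, 5) with squared distance 137. The circle on this segment as diameter has centre (1, -0.5) and r² = 137/4 = 34.25.
Check (1, -6): distance² to centre = 30.25 ≤ 34.25, so it lies inside.
All remaining points lie in this disk, and no smaller disk contains both endpoints, so this is the minimum enclosing circle.
The points at distance exactly r from the centre are (3, -6), (-1, 5) — 2 points.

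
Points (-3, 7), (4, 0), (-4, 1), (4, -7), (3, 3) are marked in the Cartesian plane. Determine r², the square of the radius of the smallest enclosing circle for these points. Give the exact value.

61.25

The farthest pair is (-3, 7)–(4, -7) with squared distance 245. The circle on this segment as diameter has centre (0.5, 0) and r² = 245/4 = 61.25.
Check (4, 0): distance² to centre = 12.25 ≤ 61.25, so it lies inside.
All remaining points lie in this disk, and no smaller disk contains both endpoints, so this is the minimum enclosing circle.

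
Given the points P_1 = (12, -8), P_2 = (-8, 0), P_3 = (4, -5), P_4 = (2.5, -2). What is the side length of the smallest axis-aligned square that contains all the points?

The bounding box has width 20 and height 8.
An axis-aligned square enclosing the set must have side ≥ max(width, height).
So the minimum side is max(20, 8) = 20.

20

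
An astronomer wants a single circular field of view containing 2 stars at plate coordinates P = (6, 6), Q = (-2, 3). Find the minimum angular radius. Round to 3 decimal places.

4.272

The smallest circle enclosing two points has them as diameter endpoints.
Centre = midpoint = (2, 4.5); r² = |PQ|²/4 = 73/4 = 18.25.
r = √(18.25) ≈ 4.272.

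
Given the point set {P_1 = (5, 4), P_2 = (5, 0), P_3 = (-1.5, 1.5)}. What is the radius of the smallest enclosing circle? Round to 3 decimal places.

3.574

Side lengths²: P_1P_2² = 16, P_1P_3² = 48.5, P_2P_3² = 44.5.
Since P_1P_3² = 48.5 < 44.5 + 16 = 60.5, the triangle is acute, so the smallest enclosing circle is the circumcircle.
Circumcentre = (53/26, 2), r² = 8633/676.
r = √(8633/676) ≈ 3.574.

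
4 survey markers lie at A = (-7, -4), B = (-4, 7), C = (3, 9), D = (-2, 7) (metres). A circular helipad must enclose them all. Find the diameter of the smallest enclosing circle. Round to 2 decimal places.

The minimum enclosing circle of a finite set is fixed by two of the points (as a diameter) or three (as a circumcircle).
The farthest pair is A–C with squared distance 269. The circle on this segment as diameter has centre (-2, 2.5) and r² = 269/4 = 67.25.
Check B: distance² to centre = 24.25 ≤ 67.25, so it lies inside.
All remaining points lie in this disk, and no smaller disk contains both endpoints, so this is the minimum enclosing circle.
Diameter = 2r = 2√(67.25) ≈ 16.40.

16.40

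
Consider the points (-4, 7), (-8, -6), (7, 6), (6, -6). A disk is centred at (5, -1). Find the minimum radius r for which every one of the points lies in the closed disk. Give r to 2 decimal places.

13.93

The required radius is the distance from (5, -1) to the farthest point.
Squared distances: 145, 194, 53, 26.
Maximum is 194, attained at (-8, -6).
r = √194 ≈ 13.93.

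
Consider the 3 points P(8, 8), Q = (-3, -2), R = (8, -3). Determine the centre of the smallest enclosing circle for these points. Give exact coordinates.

(65/22, 2.5)

Side lengths²: PQ² = 221, PR² = 121, QR² = 122.
Since PQ² = 221 < 122 + 121 = 243, the triangle is acute, so the smallest enclosing circle is the circumcircle.
Circumcentre = (65/22, 2.5), r² = 13481/242.
Centre = (65/22, 2.5).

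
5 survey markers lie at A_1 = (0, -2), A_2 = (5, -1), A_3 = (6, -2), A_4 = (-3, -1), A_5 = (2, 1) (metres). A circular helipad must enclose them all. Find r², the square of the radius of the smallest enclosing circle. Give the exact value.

20.5

The farthest pair is A_3–A_4 with squared distance 82. The circle on this segment as diameter has centre (1.5, -1.5) and r² = 82/4 = 20.5.
Check A_1: distance² to centre = 2.5 ≤ 20.5, so it lies inside.
All remaining points lie in this disk, and no smaller disk contains both endpoints, so this is the minimum enclosing circle.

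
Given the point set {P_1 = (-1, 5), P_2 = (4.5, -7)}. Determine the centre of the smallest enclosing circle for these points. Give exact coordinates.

The smallest circle enclosing two points has them as diameter endpoints.
Centre = midpoint = (1.75, -1); r² = |P_1P_2|²/4 = 174.25/4 = 43.5625.
Centre = (1.75, -1).

(1.75, -1)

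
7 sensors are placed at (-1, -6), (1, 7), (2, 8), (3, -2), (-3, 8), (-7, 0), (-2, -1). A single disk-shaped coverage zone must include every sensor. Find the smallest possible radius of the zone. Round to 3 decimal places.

7.232

By Welzl's lemma the MEC is supported by two points (diametrically opposite) or three points (on a circumcircle).
The minimum enclosing circle is determined by three boundary points: (-1, -6), (2, 8), (-3, 8).
Their circumcentre is (-0.5, 17/14) with r² = 5125/98.
The farthest remaining point (-7, 0) is at distance² 4285/98 ≤ 5125/98.
r = √(5125/98) ≈ 7.232.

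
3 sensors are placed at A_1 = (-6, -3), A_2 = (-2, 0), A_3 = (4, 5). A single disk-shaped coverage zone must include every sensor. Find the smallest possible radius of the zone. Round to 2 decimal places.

6.40

Side lengths²: A_1A_2² = 25, A_1A_3² = 164, A_2A_3² = 61.
Since A_1A_3² = 164 ≥ 61 + 25 = 86, the angle opposite A_1A_3 is not acute, so the smallest enclosing circle has A_1A_3 as diameter.
Centre = midpoint of A_1A_3 = (-1, 1), r² = 164/4 = 41.
r = √41 ≈ 6.40.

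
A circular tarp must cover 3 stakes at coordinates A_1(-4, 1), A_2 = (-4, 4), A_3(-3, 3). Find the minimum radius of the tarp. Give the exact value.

1.5

Side lengths²: A_1A_2² = 9, A_1A_3² = 5, A_2A_3² = 2.
Since A_1A_2² = 9 ≥ 5 + 2 = 7, the angle opposite A_1A_2 is not acute, so the smallest enclosing circle has A_1A_2 as diameter.
Centre = midpoint of A_1A_2 = (-4, 2.5), r² = 9/4 = 2.25.
r = √(2.25) = 1.5.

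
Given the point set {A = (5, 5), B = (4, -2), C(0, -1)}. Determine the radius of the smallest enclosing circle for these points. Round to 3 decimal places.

3.926

Side lengths²: AB² = 50, AC² = 61, BC² = 17.
Since AC² = 61 < 50 + 17 = 67, the triangle is acute, so the smallest enclosing circle is the circumcircle.
Circumcentre = (163/58, 101/58), r² = 25925/1682.
r = √(25925/1682) ≈ 3.926.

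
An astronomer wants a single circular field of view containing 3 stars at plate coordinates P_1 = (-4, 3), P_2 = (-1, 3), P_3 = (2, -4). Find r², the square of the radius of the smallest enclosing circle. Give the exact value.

Side lengths²: P_1P_2² = 9, P_1P_3² = 85, P_2P_3² = 58.
Since P_1P_3² = 85 ≥ 58 + 9 = 67, the angle opposite P_1P_3 is not acute, so the smallest enclosing circle has P_1P_3 as diameter.
Centre = midpoint of P_1P_3 = (-1, -0.5), r² = 85/4 = 21.25.

21.25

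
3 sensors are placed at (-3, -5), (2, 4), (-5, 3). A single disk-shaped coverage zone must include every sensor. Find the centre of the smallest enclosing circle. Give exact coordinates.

Call the three points A, B, C in the order given.
Side lengths²: AB² = 106, AC² = 68, BC² = 50.
Since AB² = 106 < 68 + 50 = 118, the triangle is acute, so the smallest enclosing circle is the circumcircle.
Circumcentre = (-28/29, -7/29), r² = 22525/841.
Centre = (-28/29, -7/29).

(-28/29, -7/29)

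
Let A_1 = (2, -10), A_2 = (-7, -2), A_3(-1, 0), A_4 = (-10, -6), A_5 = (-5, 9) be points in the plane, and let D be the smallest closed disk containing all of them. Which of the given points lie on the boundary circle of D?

A_1, A_4, A_5

A smallest enclosing disk is always determined by at most three of the input points on its boundary.
The farthest pair is A_1–A_5 with squared distance 410. The circle on this segment as diameter has centre (-1.5, -0.5) and r² = 410/4 = 102.5.
Check A_2: distance² to centre = 32.5 ≤ 102.5, so it lies inside.
All remaining points lie in this disk, and no smaller disk contains both endpoints, so this is the minimum enclosing circle.
The points at distance exactly r from the centre are A_1, A_4, A_5 — 3 points.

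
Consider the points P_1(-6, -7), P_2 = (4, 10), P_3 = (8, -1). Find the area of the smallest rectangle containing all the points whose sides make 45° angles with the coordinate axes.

202.5

In coordinates u = x + y, v = x − y the rectangle is axis-aligned; the map (x,y)→(u,v) scales areas by 2.
u-values: -13, 14, 7; range = 14 − (-13) = 27.
v-values: 1, -6, 9; range = 9 − (-6) = 15.
Area = (27 × 15) / 2 = 202.5.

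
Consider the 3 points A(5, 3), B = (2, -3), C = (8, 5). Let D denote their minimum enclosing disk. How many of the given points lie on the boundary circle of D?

Side lengths²: AB² = 45, AC² = 13, BC² = 100.
Since BC² = 100 ≥ 45 + 13 = 58, the angle opposite BC is not acute, so the smallest enclosing circle has BC as diameter.
Centre = midpoint of BC = (5, 1), r² = 100/4 = 25.
The points at distance exactly r from the centre are B, C — 2 points.

2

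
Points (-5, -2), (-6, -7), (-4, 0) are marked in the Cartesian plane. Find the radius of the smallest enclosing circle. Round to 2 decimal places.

Call the three points A, B, C in the order given.
Side lengths²: AB² = 26, AC² = 5, BC² = 53.
Since BC² = 53 ≥ 26 + 5 = 31, the angle opposite BC is not acute, so the smallest enclosing circle has BC as diameter.
Centre = midpoint of BC = (-5, -3.5), r² = 53/4 = 13.25.
r = √(13.25) ≈ 3.64.

3.64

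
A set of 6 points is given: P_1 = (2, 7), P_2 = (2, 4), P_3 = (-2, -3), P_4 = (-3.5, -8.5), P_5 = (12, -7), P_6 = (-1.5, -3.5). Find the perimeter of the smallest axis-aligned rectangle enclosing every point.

62

Width = max x − min x = 12 − (-3.5) = 15.5.
Height = max y − min y = 7 − (-8.5) = 15.5.
Perimeter = 2(15.5 + 15.5) = 62.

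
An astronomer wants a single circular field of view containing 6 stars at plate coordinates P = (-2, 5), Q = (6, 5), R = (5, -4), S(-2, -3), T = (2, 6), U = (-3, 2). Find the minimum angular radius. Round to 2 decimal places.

A smallest enclosing disk is always determined by at most three of the input points on its boundary.
The minimum enclosing circle is determined by three boundary points: P, Q, R.
Their circumcentre is (2, 8/9) with r² = 2665/81.
The farthest remaining point S is at distance² 2521/81 ≤ 2665/81.
r = √(2665/81) ≈ 5.74.

5.74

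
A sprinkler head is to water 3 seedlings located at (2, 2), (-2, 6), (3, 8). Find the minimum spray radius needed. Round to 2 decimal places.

Call the three points A, B, C in the order given.
Side lengths²: AB² = 32, AC² = 37, BC² = 29.
Since AC² = 37 < 32 + 29 = 61, the triangle is acute, so the smallest enclosing circle is the circumcircle.
Circumcentre = (17/14, 73/14), r² = 1073/98.
r = √(1073/98) ≈ 3.31.

3.31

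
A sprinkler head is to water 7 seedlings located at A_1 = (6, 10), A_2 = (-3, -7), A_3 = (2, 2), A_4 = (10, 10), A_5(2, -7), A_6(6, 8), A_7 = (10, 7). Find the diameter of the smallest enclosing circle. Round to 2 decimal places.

21.40

A smallest enclosing disk is always determined by at most three of the input points on its boundary.
The farthest pair is A_2–A_4 with squared distance 458. The circle on this segment as diameter has centre (3.5, 1.5) and r² = 458/4 = 114.5.
Check A_1: distance² to centre = 78.5 ≤ 114.5, so it lies inside.
All remaining points lie in this disk, and no smaller disk contains both endpoints, so this is the minimum enclosing circle.
Diameter = 2r = 2√(114.5) ≈ 21.40.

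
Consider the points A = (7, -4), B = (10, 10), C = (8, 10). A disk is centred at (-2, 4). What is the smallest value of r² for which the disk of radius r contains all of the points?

180

The required radius is the distance from (-2, 4) to the farthest point.
Squared distances: 145, 180, 136.
Maximum is 180, attained at B.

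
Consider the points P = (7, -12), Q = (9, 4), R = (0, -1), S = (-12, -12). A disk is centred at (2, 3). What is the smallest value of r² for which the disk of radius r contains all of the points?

421

The required radius is the distance from (2, 3) to the farthest point.
Squared distances: 250, 50, 20, 421.
Maximum is 421, attained at S.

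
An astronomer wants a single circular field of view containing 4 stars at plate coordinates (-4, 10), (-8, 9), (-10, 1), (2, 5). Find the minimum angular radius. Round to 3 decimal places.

The minimum enclosing circle is determined by three boundary points: (-8, 9), (-10, 1), (2, 5).
Their circumcentre is (-47/11, 42/11) with r² = 4930/121.
The farthest remaining point (-4, 10) is at distance² 4633/121 ≤ 4930/121.
r = √(4930/121) ≈ 6.383.

6.383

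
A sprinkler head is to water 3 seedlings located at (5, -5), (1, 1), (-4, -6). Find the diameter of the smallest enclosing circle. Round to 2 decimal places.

9.68

Call the three points A, B, C in the order given.
Side lengths²: AB² = 52, AC² = 82, BC² = 74.
Since AC² = 82 < 74 + 52 = 126, the triangle is acute, so the smallest enclosing circle is the circumcircle.
Circumcentre = (9/29, -110/29), r² = 19721/841.
Diameter = 2r = 2√(19721/841) ≈ 9.68.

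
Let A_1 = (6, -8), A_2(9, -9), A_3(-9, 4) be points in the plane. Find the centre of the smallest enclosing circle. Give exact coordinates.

Side lengths²: A_1A_2² = 10, A_1A_3² = 369, A_2A_3² = 493.
Since A_2A_3² = 493 ≥ 369 + 10 = 379, the angle opposite A_2A_3 is not acute, so the smallest enclosing circle has A_2A_3 as diameter.
Centre = midpoint of A_2A_3 = (0, -2.5), r² = 493/4 = 123.25.
Centre = (0, -2.5).

(0, -2.5)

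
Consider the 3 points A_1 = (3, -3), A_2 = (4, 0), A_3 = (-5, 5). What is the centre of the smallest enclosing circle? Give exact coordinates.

Side lengths²: A_1A_2² = 10, A_1A_3² = 128, A_2A_3² = 106.
Since A_1A_3² = 128 ≥ 106 + 10 = 116, the angle opposite A_1A_3 is not acute, so the smallest enclosing circle has A_1A_3 as diameter.
Centre = midpoint of A_1A_3 = (-1, 1), r² = 128/4 = 32.
Centre = (-1, 1).

(-1, 1)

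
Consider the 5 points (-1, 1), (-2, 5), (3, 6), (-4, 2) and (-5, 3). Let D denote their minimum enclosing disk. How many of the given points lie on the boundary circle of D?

The farthest pair is (3, 6)–(-5, 3) with squared distance 73. The circle on this segment as diameter has centre (-1, 4.5) and r² = 73/4 = 18.25.
Check (-1, 1): distance² to centre = 12.25 ≤ 18.25, so it lies inside.
All remaining points lie in this disk, and no smaller disk contains both endpoints, so this is the minimum enclosing circle.
The points at distance exactly r from the centre are (3, 6), (-5, 3) — 2 points.

2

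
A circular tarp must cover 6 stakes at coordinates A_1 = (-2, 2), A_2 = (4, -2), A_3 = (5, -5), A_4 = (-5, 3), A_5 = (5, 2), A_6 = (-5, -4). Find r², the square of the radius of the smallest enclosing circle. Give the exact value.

41

The minimum enclosing circle of a finite set is fixed by two of the points (as a diameter) or three (as a circumcircle).
The farthest pair is A_3–A_4 with squared distance 164. The circle on this segment as diameter has centre (0, -1) and r² = 164/4 = 41.
Check A_1: distance² to centre = 13 ≤ 41, so it lies inside.
All remaining points lie in this disk, and no smaller disk contains both endpoints, so this is the minimum enclosing circle.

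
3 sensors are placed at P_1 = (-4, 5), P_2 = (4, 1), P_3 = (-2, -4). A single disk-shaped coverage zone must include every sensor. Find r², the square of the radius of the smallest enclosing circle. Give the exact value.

Side lengths²: P_1P_2² = 80, P_1P_3² = 85, P_2P_3² = 61.
Since P_1P_3² = 85 < 80 + 61 = 141, the triangle is acute, so the smallest enclosing circle is the circumcircle.
Circumcentre = (-1.03125, 0.9375), r² = 25.3173828125.

25.3173828125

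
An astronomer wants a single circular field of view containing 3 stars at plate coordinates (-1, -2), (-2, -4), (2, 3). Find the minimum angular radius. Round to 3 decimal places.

Call the three points A, B, C in the order given.
Side lengths²: AB² = 5, AC² = 34, BC² = 65.
Since BC² = 65 ≥ 34 + 5 = 39, the angle opposite BC is not acute, so the smallest enclosing circle has BC as diameter.
Centre = midpoint of BC = (0, -0.5), r² = 65/4 = 16.25.
r = √(16.25) ≈ 4.031.

4.031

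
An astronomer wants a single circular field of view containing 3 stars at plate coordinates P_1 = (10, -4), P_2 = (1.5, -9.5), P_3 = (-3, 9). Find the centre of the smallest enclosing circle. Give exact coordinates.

Side lengths²: P_1P_2² = 102.5, P_1P_3² = 338, P_2P_3² = 362.5.
Since P_2P_3² = 362.5 < 338 + 102.5 = 440.5, the triangle is acute, so the smallest enclosing circle is the circumcircle.
Circumcentre = (69/56, 13/56), r² = 148625/1568.
Centre = (69/56, 13/56).

(69/56, 13/56)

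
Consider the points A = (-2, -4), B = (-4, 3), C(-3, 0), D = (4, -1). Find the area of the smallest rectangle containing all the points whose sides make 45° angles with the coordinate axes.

54

In coordinates u = x + y, v = x − y the rectangle is axis-aligned; the map (x,y)→(u,v) scales areas by 2.
u-values: -6, -1, -3, 3; range = 3 − (-6) = 9.
v-values: 2, -7, -3, 5; range = 5 − (-7) = 12.
Area = (9 × 12) / 2 = 54.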